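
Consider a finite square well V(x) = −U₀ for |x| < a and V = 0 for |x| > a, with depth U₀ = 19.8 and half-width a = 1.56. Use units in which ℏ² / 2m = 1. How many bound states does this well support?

N = 5

The dimensionless depth is z₀ = a√(2mU₀)/ℏ = 1.56 × √(19.80) = 6.942.
The even/odd transcendental equations gain one root per π/2 in z₀, giving N = 1 + ⌊2z₀/π⌋ = 1 + ⌊4.419⌋ = 5.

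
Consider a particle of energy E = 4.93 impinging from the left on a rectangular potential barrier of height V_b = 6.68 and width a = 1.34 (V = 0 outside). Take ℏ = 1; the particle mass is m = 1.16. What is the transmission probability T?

Since E < V_b the interior solution is evanescent with decay constant κ = √(2m(V_b − E))/ℏ = 2.015.
κa = 2.700, sinh(κa) = 7.406.
The exact tunnelling result is T⁻¹ = 1 + V_b² sinh²(κa) / [4E(V_b − E)] = 71.93, so T = 0.0139.

T = 0.0139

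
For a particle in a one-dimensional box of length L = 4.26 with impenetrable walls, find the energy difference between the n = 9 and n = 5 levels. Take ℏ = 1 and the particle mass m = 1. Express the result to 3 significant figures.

ΔE = 15.2

E_n = n²π²ℏ²/(2mL²), so ΔE = (9² − 5²) π²ℏ²/(2mL²).
ΔE = 56 × π² / (2 × 1 × 4.26²) = 15.23.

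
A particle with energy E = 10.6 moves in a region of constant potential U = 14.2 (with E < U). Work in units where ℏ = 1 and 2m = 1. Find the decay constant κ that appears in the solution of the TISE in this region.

Since E < U the TISE in this region is ψ'' = κ²ψ with κ = √(2m(U − E))/ℏ.
κ = √(2 × 0.5 × 3.6) = 1.897.

κ = 1.90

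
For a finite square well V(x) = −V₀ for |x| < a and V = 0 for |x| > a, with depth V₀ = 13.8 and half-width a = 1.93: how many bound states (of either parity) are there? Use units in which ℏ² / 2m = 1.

The dimensionless depth is z₀ = a√(2mV₀)/ℏ = 1.93 × √(13.80) = 7.170.
A new bound state (alternating even/odd) appears each time z₀ passes a multiple of π/2, so N = ⌊2z₀/π⌋ + 1 = ⌊4.564⌋ + 1 = 5.

N = 5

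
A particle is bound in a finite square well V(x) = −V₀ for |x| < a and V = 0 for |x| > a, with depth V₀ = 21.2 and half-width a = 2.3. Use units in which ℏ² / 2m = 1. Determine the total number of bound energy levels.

The dimensionless depth is z₀ = a√(2mV₀)/ℏ = 2.3 × √(21.20) = 10.59.
The even/odd transcendental equations gain one root per π/2 in z₀, giving N = 1 + ⌊2z₀/π⌋ = 1 + ⌊6.742⌋ = 7.

N = 7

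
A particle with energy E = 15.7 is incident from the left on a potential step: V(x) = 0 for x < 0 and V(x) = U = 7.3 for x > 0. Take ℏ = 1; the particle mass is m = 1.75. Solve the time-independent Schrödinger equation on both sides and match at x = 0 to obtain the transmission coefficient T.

T = 0.976

On each side the TISE gives plane waves with k = √(2m(E − V))/ℏ: k₁ = √(2·1.75·15.7) = 7.413, k₂ = √(2·1.75·8.4) = 5.422.
Continuity of ψ and ψ′ at the step yields the reflection amplitude r = (k₁ − k₂)/(k₁ + k₂) = 0.1551; thus R = |r|² = 0.02405, T = 0.9759.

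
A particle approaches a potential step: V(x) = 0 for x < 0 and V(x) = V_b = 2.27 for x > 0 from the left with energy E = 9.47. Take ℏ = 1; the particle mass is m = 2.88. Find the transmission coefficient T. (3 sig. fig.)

The wavenumbers are k₁ = √(2mE)/ℏ = 7.386 on the left and k₂ = √(2m(E − V_b))/ℏ = 6.440 on the right.
Matching ψ and ψ′ at x = 0 gives r = (k₁ − k₂)/(k₁ + k₂), so R = r² = 0.004679 and T = 1 − R = 0.9953.

T = 0.995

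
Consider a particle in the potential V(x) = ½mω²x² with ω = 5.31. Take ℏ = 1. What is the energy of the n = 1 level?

E = 7.97

Using E_n = (n + ½)ℏω: E_1 = 1.5 × 5.31 = 7.965.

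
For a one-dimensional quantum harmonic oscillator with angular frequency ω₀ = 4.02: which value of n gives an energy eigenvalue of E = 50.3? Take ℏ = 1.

E_n = ℏω₀(n + ½) ⇒ n = E/(ℏω₀) − ½ = 50.3/4.02 − 0.5 = 12.012 → n = 12.

n = 12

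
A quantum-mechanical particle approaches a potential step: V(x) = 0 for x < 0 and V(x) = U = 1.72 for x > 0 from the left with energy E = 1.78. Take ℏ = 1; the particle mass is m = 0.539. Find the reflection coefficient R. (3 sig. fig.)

The wavenumbers are k₁ = √(2mE)/ℏ = 1.385 on the left and k₂ = √(2m(E − U))/ℏ = 0.2543 on the right.
Matching ψ and ψ′ at x = 0 gives r = (k₁ − k₂)/(k₁ + k₂), so R = r² = 0.4758 and T = 1 − R = 0.5242.

R = 0.476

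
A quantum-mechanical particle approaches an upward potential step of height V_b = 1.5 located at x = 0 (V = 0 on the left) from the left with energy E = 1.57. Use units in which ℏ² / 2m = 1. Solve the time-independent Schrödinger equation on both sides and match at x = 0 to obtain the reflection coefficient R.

R = 0.424

On each side the TISE gives plane waves with k = √(2m(E − V))/ℏ: k₁ = √(2·½·1.57) = 1.253, k₂ = √(2·½·0.07) = 0.2646.
Matching ψ and ψ′ at x = 0 gives r = (k₁ − k₂)/(k₁ + k₂), so R = r² = 0.4242 and T = 1 − R = 0.5758.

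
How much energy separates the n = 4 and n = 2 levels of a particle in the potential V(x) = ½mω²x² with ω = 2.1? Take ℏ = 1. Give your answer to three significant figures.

E_n = ℏω(n + ½), so ΔE = (4 − 2) ℏω = 2 × 2.1 = 4.200.

ΔE = 4.20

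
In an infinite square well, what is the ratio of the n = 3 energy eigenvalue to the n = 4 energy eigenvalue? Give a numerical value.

0.5625

E_n = n²π²ℏ²/(2mL²) so the ratio is n₂²/n₁² = 9/16 = 0.5625.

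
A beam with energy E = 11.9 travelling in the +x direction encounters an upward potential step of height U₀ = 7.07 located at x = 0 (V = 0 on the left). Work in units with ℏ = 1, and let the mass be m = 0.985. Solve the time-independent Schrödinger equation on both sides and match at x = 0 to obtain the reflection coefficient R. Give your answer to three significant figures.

R = 0.0491

On each side the TISE gives plane waves with k = √(2m(E − V))/ℏ: k₁ = √(2·0.985·11.9) = 4.842, k₂ = √(2·0.985·4.83) = 3.085.
Matching ψ and ψ′ at x = 0 gives r = (k₁ − k₂)/(k₁ + k₂), so R = r² = 0.04914 and T = 1 − R = 0.9509.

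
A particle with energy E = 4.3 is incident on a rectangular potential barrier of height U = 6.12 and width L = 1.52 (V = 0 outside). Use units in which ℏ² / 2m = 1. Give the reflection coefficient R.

E < U: inside the barrier ψ ∝ e^{±κx} with κ = √(2m(U − E))/ℏ = 1.349.
κL = 2.051, sinh(κL) = 3.822.
The exact tunnelling result is T⁻¹ = 1 + U² sinh²(κL) / [4E(U − E)] = 18.48, so T = 0.0541.
R = 1 − T = 0.946.

R = 0.946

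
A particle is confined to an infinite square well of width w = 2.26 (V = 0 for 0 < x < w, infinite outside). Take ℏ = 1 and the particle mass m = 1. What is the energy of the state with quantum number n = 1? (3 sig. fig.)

E = 0.966

The infinite-well eigenfunctions ψ_n = √(2/w) sin(nπx/w) vanish at both walls, giving E_n = n²π²ℏ²/(2mw²).
E_1 = 1² × π² / (2 × 1 × 2.26²) = 0.9662.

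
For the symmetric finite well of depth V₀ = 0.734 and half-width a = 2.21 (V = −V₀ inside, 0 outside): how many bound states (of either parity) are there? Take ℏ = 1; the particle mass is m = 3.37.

N = 4

The dimensionless depth is z₀ = a√(2mV₀)/ℏ = 2.21 × √(4.947) = 4.916.
A new bound state (alternating even/odd) appears each time z₀ passes a multiple of π/2, so N = ⌊2z₀/π⌋ + 1 = ⌊3.129⌋ + 1 = 4.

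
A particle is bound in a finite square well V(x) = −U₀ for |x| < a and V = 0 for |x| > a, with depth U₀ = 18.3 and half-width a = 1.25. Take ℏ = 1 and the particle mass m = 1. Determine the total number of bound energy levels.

N = 5

The dimensionless depth is z₀ = a√(2mU₀)/ℏ = 1.25 × √(36.60) = 7.562.
A new bound state (alternating even/odd) appears each time z₀ passes a multiple of π/2, so N = ⌊2z₀/π⌋ + 1 = ⌊4.814⌋ + 1 = 5.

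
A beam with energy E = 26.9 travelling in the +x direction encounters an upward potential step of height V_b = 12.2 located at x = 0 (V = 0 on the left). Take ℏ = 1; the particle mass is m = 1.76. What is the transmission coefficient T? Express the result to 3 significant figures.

T = 0.978

On each side the TISE gives plane waves with k = √(2m(E − V))/ℏ: k₁ = √(2·1.76·26.9) = 9.731, k₂ = √(2·1.76·14.7) = 7.193.
Matching ψ and ψ′ at x = 0 gives r = (k₁ − k₂)/(k₁ + k₂), so R = r² = 0.02248 and T = 1 − R = 0.9775.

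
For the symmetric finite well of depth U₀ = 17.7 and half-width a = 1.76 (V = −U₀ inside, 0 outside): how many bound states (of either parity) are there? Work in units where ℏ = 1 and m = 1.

N = 7

The dimensionless depth is z₀ = a√(2mU₀)/ℏ = 1.76 × √(35.40) = 10.47.
A new bound state (alternating even/odd) appears each time z₀ passes a multiple of π/2, so N = ⌊2z₀/π⌋ + 1 = ⌊6.666⌋ + 1 = 7.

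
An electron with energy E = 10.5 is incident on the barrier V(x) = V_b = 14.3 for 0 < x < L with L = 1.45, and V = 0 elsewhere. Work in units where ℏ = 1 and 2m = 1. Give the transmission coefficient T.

Since E < V_b the interior solution is evanescent with decay constant κ = √(2m(V_b − E))/ℏ = 1.949.
κL = 2.827, sinh(κL) = 8.414.
Matching ψ, ψ′ at both faces gives T = [1 + V_b² sinh²(κL) / (4E(V_b − E))]⁻¹ = 1/91.71 = 0.0109.

T = 0.0109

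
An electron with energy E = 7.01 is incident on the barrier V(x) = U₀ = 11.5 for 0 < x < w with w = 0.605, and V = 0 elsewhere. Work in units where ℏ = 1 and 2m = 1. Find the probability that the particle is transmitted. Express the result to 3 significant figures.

E < U₀: inside the barrier ψ ∝ e^{±κx} with κ = √(2m(U₀ − E))/ℏ = 2.119.
κw = 1.282, sinh(κw) = 1.663.
The exact tunnelling result is T⁻¹ = 1 + U₀² sinh²(κw) / [4E(U₀ − E)] = 3.906, so T = 0.256.

T = 0.256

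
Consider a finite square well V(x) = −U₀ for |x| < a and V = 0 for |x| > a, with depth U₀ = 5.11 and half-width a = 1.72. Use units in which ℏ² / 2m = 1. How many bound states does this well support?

Define the well-strength parameter z₀ = (a/ℏ)√(2mU₀) = 1.72 × √(2·0.5·5.11) = 3.888.
The even/odd transcendental equations gain one root per π/2 in z₀, giving N = 1 + ⌊2z₀/π⌋ = 1 + ⌊2.475⌋ = 3.

N = 3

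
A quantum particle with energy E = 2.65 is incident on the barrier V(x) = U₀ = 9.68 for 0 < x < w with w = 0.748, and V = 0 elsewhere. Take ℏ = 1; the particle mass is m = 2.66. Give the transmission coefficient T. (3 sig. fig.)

E < U₀: inside the barrier ψ ∝ e^{±κx} with κ = √(2m(U₀ − E))/ℏ = 6.116.
κw = 4.574, sinh(κw) = 48.48.
Matching ψ, ψ′ at both faces gives T = [1 + U₀² sinh²(κw) / (4E(U₀ − E))]⁻¹ = 1/2956 = 0.000338.

T = 0.000338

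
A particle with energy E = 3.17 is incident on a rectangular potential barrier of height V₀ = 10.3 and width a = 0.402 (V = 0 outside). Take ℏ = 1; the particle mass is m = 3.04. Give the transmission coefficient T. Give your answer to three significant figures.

T = 0.0170

Since E < V₀ the interior solution is evanescent with decay constant κ = √(2m(V₀ − E))/ℏ = 6.584.
κa = 2.647, sinh(κa) = 7.019.
The exact tunnelling result is T⁻¹ = 1 + V₀² sinh²(κa) / [4E(V₀ − E)] = 58.81, so T = 0.0170.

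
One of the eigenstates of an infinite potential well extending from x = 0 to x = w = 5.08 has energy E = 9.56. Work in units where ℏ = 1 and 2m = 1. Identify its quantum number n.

n = 5

For an infinite well E_n = n²π²ℏ²/(2mw²), so n = (w/πℏ)√(2mE).
n = (5.08/π) × √(2 × 0.5 × 9.56) = 5.000 → n = 5.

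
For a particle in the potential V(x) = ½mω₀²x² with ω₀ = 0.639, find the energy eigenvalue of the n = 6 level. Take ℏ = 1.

The oscillator eigenvalues are E_n = ℏω₀(n + ½), so E_6 = 0.639 × 6.5 = 4.154.

E = 4.15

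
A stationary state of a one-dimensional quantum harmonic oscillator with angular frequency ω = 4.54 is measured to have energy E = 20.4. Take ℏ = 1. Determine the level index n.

n = 4

Invert E_n = (n + ½)ℏω: n = E/ℏω − ½ = 3.993, so n = 4.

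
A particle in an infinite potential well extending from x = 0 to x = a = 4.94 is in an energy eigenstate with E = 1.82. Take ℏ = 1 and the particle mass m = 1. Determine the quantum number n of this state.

n = 3

From E_n = n²π²ℏ²/(2ma²) invert to n = √(2ma²E)/(πℏ).
n = (4.94/π) × √(2 × 1 × 1.82) = 3.000 → n = 3.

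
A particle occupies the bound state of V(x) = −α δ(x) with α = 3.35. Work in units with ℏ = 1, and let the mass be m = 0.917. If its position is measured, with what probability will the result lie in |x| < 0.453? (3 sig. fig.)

The normalised bound state is ψ = √κ e^{−κ|x|} with κ = mα/ℏ² = 3.072.
P(|x| < d) = ∫_{−d}^{d} κ e^{−2κ|x|} dx = 1 − e^{−2κd} = 1 − e^{−2.783} = 0.9382.

P = 0.938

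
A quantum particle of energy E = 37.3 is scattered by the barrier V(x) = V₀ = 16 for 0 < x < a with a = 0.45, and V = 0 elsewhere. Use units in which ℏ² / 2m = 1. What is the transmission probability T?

T = 0.942

E > V₀: inside the barrier k₂ = √(2m(E − V₀))/ℏ = 4.615, k₂a = 2.077.
T = [1 + V₀² sin²(k₂a) / (4E(E − V₀))]⁻¹ = 1/1.062 = 0.942.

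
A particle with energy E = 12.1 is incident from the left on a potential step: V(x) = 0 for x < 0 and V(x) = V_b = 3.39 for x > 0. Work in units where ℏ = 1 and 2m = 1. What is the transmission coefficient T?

T = 0.993

The wavenumbers are k₁ = √(2mE)/ℏ = 3.479 on the left and k₂ = √(2m(E − V_b))/ℏ = 2.951 on the right.
Matching ψ and ψ′ at x = 0 gives r = (k₁ − k₂)/(k₁ + k₂), so R = r² = 0.006724 and T = 1 − R = 0.9933.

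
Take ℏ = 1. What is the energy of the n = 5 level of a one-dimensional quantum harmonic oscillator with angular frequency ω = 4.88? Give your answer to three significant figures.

Using E_n = (n + ½)ℏω: E_5 = 5.5 × 4.88 = 26.84.

E = 26.8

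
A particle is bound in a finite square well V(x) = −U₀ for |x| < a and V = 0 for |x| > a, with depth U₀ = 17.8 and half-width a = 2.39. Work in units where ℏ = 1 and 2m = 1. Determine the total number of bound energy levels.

The dimensionless depth is z₀ = a√(2mU₀)/ℏ = 2.39 × √(17.80) = 10.08.
A new bound state (alternating even/odd) appears each time z₀ passes a multiple of π/2, so N = ⌊2z₀/π⌋ + 1 = ⌊6.419⌋ + 1 = 7.

N = 7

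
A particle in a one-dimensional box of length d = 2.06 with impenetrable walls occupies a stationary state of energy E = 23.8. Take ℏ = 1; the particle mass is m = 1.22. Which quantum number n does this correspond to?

n = 5

From E_n = n²π²ℏ²/(2md²) invert to n = √(2md²E)/(πℏ).
n = (2.06/π) × √(2 × 1.22 × 23.8) = 4.997 → n = 5.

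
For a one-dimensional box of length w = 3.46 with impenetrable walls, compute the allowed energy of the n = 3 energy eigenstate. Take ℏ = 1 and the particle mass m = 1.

E = 3.71

The infinite-well eigenfunctions ψ_n = √(2/w) sin(nπx/w) vanish at both walls, giving E_n = n²π²ℏ²/(2mw²).
E_3 = 3² × π² / (2 × 1 × 3.46²) = 3.710.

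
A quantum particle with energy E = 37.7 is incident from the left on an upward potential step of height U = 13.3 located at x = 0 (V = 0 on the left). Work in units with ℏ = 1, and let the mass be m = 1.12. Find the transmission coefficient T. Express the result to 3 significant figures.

On each side the TISE gives plane waves with k = √(2m(E − V))/ℏ: k₁ = √(2·1.12·37.7) = 9.190, k₂ = √(2·1.12·24.4) = 7.393.
Continuity of ψ and ψ′ at the step yields the reflection amplitude r = (k₁ − k₂)/(k₁ + k₂) = 0.1083; thus R = |r|² = 0.01174, T = 0.9883.

T = 0.988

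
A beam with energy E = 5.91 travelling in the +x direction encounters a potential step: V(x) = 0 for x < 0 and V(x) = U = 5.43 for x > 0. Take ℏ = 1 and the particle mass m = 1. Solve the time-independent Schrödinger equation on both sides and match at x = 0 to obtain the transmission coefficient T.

The wavenumbers are k₁ = √(2mE)/ℏ = 3.438 on the left and k₂ = √(2m(E − U))/ℏ = 0.9798 on the right.
Matching ψ and ψ′ at x = 0 gives r = (k₁ − k₂)/(k₁ + k₂), so R = r² = 0.3096 and T = 1 − R = 0.6904.

T = 0.690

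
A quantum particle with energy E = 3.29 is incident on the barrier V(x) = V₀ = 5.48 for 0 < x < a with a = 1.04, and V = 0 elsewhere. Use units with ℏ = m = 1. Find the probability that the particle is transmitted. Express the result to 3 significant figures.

Since E < V₀ the interior solution is evanescent with decay constant κ = √(2m(V₀ − E))/ℏ = 2.093.
κa = 2.177, sinh(κa) = 4.351.
The exact tunnelling result is T⁻¹ = 1 + V₀² sinh²(κa) / [4E(V₀ − E)] = 20.73, so T = 0.0482.

T = 0.0482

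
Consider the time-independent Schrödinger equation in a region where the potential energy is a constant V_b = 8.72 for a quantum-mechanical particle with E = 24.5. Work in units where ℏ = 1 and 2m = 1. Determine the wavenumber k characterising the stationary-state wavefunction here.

With E > V_b the solution is oscillatory, ψ ∝ e^{±ikx} with k = √(2m(E − V_b))/ℏ.
k = √(2 × 0.5 × 15.78) = 3.972.

k = 3.97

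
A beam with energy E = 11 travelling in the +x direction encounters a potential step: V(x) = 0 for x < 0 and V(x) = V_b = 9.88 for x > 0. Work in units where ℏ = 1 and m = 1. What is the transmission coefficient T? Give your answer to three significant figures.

On each side the TISE gives plane waves with k = √(2m(E − V))/ℏ: k₁ = √(2·1·11) = 4.690, k₂ = √(2·1·1.12) = 1.497.
Matching ψ and ψ′ at x = 0 gives r = (k₁ − k₂)/(k₁ + k₂), so R = r² = 0.2665 and T = 1 − R = 0.7335.

T = 0.734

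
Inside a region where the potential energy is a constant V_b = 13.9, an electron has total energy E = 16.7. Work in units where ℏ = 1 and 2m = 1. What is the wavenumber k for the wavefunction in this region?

k = 1.67

With E > V_b the solution is oscillatory, ψ ∝ e^{±ikx} with k = √(2m(E − V_b))/ℏ.
k = √(2 × 0.5 × 2.8) = 1.673.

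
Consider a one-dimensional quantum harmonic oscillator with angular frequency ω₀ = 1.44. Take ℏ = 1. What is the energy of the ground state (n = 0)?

E = 0.720

Using E_n = (n + ½)ℏω₀: E_0 = 0.5 × 1.44 = 0.7200.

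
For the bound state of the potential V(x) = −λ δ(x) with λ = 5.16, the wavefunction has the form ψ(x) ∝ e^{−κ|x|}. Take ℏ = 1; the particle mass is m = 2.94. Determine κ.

κ = 15.2

Integrate −(ℏ²/2m)ψ'' − λδ(x)ψ = Eψ from −ε to +ε: the ψ'' term gives ψ'(0⁺) − ψ'(0⁻) and the δ term gives −(2mλ/ℏ²)ψ(0).
With ψ ∝ e^{−κ|x|} this yields −2κ = −2mλ/ℏ², so κ = mλ/ℏ² = 15.17.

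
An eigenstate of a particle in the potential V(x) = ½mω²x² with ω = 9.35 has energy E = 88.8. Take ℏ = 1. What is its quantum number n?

E_n = ℏω(n + ½) ⇒ n = E/(ℏω) − ½ = 88.8/9.35 − 0.5 = 8.997 → n = 9.

n = 9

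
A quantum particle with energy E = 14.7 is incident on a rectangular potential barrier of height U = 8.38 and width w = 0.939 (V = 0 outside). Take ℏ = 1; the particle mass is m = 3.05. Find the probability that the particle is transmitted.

Above the barrier the interior wavenumber is k₂ = √(2m(E − U))/ℏ = 6.209, giving phase k₂w = 5.830.
T = [1 + U² sin²(k₂w) / (4E(E − U))]⁻¹ = 1/1.036 = 0.965.

T = 0.965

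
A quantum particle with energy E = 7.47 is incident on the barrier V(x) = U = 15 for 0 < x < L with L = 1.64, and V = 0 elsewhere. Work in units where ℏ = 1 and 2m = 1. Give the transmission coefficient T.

T = 0.000493

E < U: inside the barrier ψ ∝ e^{±κx} with κ = √(2m(U − E))/ℏ = 2.744.
κL = 4.500, sinh(κL) = 45.02.
The exact tunnelling result is T⁻¹ = 1 + U² sinh²(κL) / [4E(U − E)] = 2028, so T = 0.000493.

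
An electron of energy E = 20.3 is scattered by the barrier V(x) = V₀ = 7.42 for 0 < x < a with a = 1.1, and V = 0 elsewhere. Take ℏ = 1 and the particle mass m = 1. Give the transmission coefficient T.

T = 0.979

E > V₀: inside the barrier k₂ = √(2m(E − V₀))/ℏ = 5.075, k₂a = 5.583.
Matching at both interfaces gives T⁻¹ = 1 + V₀² sin²(k₂a) / [4E(E − V₀)] = 1.022, hence T = 0.979.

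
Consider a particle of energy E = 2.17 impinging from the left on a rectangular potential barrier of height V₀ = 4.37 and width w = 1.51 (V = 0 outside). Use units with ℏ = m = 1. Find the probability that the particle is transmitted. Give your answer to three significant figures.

T = 0.00707

E < V₀: inside the barrier ψ ∝ e^{±κx} with κ = √(2m(V₀ − E))/ℏ = 2.098.
κw = 3.167, sinh(κw) = 11.85.
The exact tunnelling result is T⁻¹ = 1 + V₀² sinh²(κw) / [4E(V₀ − E)] = 141.5, so T = 0.00707.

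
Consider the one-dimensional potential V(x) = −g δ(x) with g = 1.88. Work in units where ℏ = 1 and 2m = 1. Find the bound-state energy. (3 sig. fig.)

E = -0.884

For x ≠ 0 the bound state is ψ ∝ e^{−κ|x|}; integrating the TISE across the delta gives the cusp condition 2κ = 2mg/ℏ², so κ = 0.9400.
Then E = −ℏ²κ²/(2m) = −mg²/(2ℏ²) = -0.8836.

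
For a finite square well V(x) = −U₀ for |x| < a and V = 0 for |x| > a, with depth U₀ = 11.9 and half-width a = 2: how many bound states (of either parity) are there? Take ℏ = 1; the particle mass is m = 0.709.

N = 6

Define the well-strength parameter z₀ = (a/ℏ)√(2mU₀) = 2 × √(2·0.709·11.9) = 8.216.
The even/odd transcendental equations gain one root per π/2 in z₀, giving N = 1 + ⌊2z₀/π⌋ = 1 + ⌊5.230⌋ = 6.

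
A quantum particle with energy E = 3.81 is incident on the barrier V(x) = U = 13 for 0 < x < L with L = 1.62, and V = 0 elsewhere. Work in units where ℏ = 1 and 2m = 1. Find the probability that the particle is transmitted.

Since E < U the interior solution is evanescent with decay constant κ = √(2m(U − E))/ℏ = 3.032.
κL = 4.911, sinh(κL) = 67.89.
The exact tunnelling result is T⁻¹ = 1 + U² sinh²(κL) / [4E(U − E)] = 5562, so T = 0.000180.

T = 0.000180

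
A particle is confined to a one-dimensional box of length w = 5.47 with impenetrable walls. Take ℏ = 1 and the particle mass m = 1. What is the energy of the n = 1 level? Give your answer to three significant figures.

Requiring ψ(0) = ψ(w) = 0 quantises k = nπ/w, hence E_n = ℏ²k²/2m = n²π²ℏ²/(2mw²).
E_1 = 1² × π² / (2 × 1 × 5.47²) = 0.1649.

E = 0.165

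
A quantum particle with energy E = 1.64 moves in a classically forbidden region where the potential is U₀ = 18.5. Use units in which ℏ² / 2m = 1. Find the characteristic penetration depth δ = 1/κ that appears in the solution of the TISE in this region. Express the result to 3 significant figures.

Since E < U₀ the TISE in this region is ψ'' = κ²ψ with κ = √(2m(U₀ − E))/ℏ.
κ = √(2 × 0.5 × 16.86) = 4.106. The penetration depth is δ = 1/κ = 0.244.

δ = 0.244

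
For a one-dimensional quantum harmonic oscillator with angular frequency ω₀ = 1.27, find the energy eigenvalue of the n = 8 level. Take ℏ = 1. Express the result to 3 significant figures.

E = 10.8

The oscillator eigenvalues are E_n = ℏω₀(n + ½), so E_8 = 1.27 × 8.5 = 10.80.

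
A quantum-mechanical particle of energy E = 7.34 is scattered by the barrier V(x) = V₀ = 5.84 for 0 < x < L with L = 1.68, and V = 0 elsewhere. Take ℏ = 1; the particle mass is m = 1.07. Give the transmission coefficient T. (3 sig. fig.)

E > V₀: inside the barrier k₂ = √(2m(E − V₀))/ℏ = 1.792, k₂L = 3.010.
T = [1 + V₀² sin²(k₂L) / (4E(E − V₀))]⁻¹ = 1/1.013 = 0.987.

T = 0.987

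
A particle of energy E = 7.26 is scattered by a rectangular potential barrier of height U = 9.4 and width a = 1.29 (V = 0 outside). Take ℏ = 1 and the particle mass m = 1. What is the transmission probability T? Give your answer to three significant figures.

E < U: inside the barrier ψ ∝ e^{±κx} with κ = √(2m(U − E))/ℏ = 2.069.
κa = 2.669, sinh(κa) = 7.176.
The exact tunnelling result is T⁻¹ = 1 + U² sinh²(κa) / [4E(U − E)] = 74.23, so T = 0.0135.

T = 0.0135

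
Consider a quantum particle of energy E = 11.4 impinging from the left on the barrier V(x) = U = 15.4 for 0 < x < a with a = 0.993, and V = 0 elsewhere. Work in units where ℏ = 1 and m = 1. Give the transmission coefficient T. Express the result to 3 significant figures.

Since E < U the interior solution is evanescent with decay constant κ = √(2m(U − E))/ℏ = 2.828.
κa = 2.809, sinh(κa) = 8.263.
Matching ψ, ψ′ at both faces gives T = [1 + U² sinh²(κa) / (4E(U − E))]⁻¹ = 1/89.78 = 0.0111.

T = 0.0111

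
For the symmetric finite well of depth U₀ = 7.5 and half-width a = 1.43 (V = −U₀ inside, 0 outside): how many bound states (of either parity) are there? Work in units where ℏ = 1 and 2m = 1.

The dimensionless depth is z₀ = a√(2mU₀)/ℏ = 1.43 × √(7.500) = 3.916.
A new bound state (alternating even/odd) appears each time z₀ passes a multiple of π/2, so N = ⌊2z₀/π⌋ + 1 = ⌊2.493⌋ + 1 = 3.

N = 3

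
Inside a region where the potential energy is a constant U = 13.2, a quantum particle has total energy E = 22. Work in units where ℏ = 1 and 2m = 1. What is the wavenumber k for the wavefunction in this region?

k = 2.97

With E > U the solution is oscillatory, ψ ∝ e^{±ikx} with k = √(2m(E − U))/ℏ.
k = √(2 × 0.5 × 8.8) = 2.966.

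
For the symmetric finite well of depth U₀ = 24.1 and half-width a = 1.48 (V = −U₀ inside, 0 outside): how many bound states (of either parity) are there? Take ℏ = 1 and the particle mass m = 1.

Define the well-strength parameter z₀ = (a/ℏ)√(2mU₀) = 1.48 × √(2·1·24.1) = 10.28.
The even/odd transcendental equations gain one root per π/2 in z₀, giving N = 1 + ⌊2z₀/π⌋ = 1 + ⌊6.541⌋ = 7.

N = 7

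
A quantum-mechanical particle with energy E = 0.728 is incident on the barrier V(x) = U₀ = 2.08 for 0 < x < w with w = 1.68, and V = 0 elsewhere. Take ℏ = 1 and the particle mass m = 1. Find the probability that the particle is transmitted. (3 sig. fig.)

T = 0.0144

E < U₀: inside the barrier ψ ∝ e^{±κx} with κ = √(2m(U₀ − E))/ℏ = 1.644.
κw = 2.763, sinh(κw) = 7.889.
Matching ψ, ψ′ at both faces gives T = [1 + U₀² sinh²(κw) / (4E(U₀ − E))]⁻¹ = 1/69.39 = 0.0144.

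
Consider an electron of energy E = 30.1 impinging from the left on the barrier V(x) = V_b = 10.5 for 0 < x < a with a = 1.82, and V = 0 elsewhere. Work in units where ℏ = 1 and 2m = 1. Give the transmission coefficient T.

Above the barrier the interior wavenumber is k₂ = √(2m(E − V_b))/ℏ = 4.427, giving phase k₂a = 8.057.
T = [1 + V_b² sin²(k₂a) / (4E(E − V_b))]⁻¹ = 1/1.045 = 0.957.

T = 0.957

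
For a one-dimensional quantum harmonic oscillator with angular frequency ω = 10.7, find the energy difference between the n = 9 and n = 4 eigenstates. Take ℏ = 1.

ΔE = 53.5

E_n = ℏω(n + ½), so ΔE = (9 − 4) ℏω = 5 × 10.7 = 53.50.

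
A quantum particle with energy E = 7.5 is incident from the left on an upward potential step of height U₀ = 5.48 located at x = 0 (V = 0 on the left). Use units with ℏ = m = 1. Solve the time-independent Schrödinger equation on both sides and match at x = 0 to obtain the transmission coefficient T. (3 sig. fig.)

On each side the TISE gives plane waves with k = √(2m(E − V))/ℏ: k₁ = √(2·1·7.5) = 3.873, k₂ = √(2·1·2.02) = 2.010.
Matching ψ and ψ′ at x = 0 gives r = (k₁ − k₂)/(k₁ + k₂), so R = r² = 0.1003 and T = 1 − R = 0.8997.

T = 0.900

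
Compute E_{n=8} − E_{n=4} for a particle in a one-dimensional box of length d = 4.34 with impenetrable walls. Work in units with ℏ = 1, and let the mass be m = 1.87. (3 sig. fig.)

ΔE = 6.72

E_n = n²π²ℏ²/(2md²), so ΔE = (8² − 4²) π²ℏ²/(2md²).
ΔE = 48 × π² / (2 × 1.87 × 4.34²) = 6.725.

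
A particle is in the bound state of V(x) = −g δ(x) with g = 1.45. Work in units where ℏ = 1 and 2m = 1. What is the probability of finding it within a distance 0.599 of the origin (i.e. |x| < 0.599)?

The normalised bound state is ψ = √κ e^{−κ|x|} with κ = mg/ℏ² = 0.7250.
P(|x| < d) = ∫_{−d}^{d} κ e^{−2κ|x|} dx = 1 − e^{−2κd} = 1 − e^{−0.8686} = 0.5804.

P = 0.580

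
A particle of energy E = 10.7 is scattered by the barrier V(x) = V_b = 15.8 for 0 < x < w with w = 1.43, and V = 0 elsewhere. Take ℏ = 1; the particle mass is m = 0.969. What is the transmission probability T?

T = 0.000435

Since E < V_b the interior solution is evanescent with decay constant κ = √(2m(V_b − E))/ℏ = 3.144.
κw = 4.496, sinh(κw) = 44.81.
The exact tunnelling result is T⁻¹ = 1 + V_b² sinh²(κw) / [4E(V_b − E)] = 2297, so T = 0.000435.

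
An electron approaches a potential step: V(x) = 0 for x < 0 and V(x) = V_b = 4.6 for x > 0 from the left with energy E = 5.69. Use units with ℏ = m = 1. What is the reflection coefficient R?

On each side the TISE gives plane waves with k = √(2m(E − V))/ℏ: k₁ = √(2·1·5.69) = 3.373, k₂ = √(2·1·1.09) = 1.476.
Continuity of ψ and ψ′ at the step yields the reflection amplitude r = (k₁ − k₂)/(k₁ + k₂) = 0.3911; thus R = |r|² = 0.1530, T = 0.8470.

R = 0.153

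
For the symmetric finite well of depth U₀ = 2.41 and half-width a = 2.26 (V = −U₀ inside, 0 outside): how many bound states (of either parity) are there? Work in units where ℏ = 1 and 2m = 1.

N = 3

Define the well-strength parameter z₀ = (a/ℏ)√(2mU₀) = 2.26 × √(2·0.5·2.41) = 3.508.
The even/odd transcendental equations gain one root per π/2 in z₀, giving N = 1 + ⌊2z₀/π⌋ = 1 + ⌊2.234⌋ = 3.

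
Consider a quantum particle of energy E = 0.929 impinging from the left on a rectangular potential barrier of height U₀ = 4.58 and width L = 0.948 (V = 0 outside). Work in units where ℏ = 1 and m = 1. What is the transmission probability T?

Since E < U₀ the interior solution is evanescent with decay constant κ = √(2m(U₀ − E))/ℏ = 2.702.
κL = 2.562, sinh(κL) = 6.440.
The exact tunnelling result is T⁻¹ = 1 + U₀² sinh²(κL) / [4E(U₀ − E)] = 65.13, so T = 0.0154.

T = 0.0154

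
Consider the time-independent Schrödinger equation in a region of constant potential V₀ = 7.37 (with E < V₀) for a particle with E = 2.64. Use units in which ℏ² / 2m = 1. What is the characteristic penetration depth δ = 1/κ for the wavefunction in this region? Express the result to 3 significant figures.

Since E < V₀ the TISE in this region is ψ'' = κ²ψ with κ = √(2m(V₀ − E))/ℏ.
κ = √(2 × 0.5 × 4.73) = 2.175. The penetration depth is δ = 1/κ = 0.460.

δ = 0.460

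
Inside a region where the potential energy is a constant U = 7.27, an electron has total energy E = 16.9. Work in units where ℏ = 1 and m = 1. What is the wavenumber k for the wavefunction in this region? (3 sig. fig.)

k = 4.39

With E > U the solution is oscillatory, ψ ∝ e^{±ikx} with k = √(2m(E − U))/ℏ.
k = √(2 × 1 × 9.63) = 4.389.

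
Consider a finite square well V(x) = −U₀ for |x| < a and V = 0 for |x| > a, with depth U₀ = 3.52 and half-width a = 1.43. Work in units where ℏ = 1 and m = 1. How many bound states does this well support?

Define the well-strength parameter z₀ = (a/ℏ)√(2mU₀) = 1.43 × √(2·1·3.52) = 3.794.
A new bound state (alternating even/odd) appears each time z₀ passes a multiple of π/2, so N = ⌊2z₀/π⌋ + 1 = ⌊2.415⌋ + 1 = 3.

N = 3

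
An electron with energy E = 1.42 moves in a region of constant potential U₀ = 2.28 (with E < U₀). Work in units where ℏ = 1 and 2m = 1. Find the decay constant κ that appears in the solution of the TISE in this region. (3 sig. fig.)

Since E < U₀ the TISE in this region is ψ'' = κ²ψ with κ = √(2m(U₀ − E))/ℏ.
κ = √(2 × 0.5 × 0.86) = 0.9274.

κ = 0.927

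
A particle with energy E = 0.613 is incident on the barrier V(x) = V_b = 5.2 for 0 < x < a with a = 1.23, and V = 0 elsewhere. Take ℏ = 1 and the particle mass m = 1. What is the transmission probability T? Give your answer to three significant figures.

T = 0.000967

E < V_b: inside the barrier ψ ∝ e^{±κx} with κ = √(2m(V_b − E))/ℏ = 3.029.
κa = 3.725, sinh(κa) = 20.73.
Matching ψ, ψ′ at both faces gives T = [1 + V_b² sinh²(κa) / (4E(V_b − E))]⁻¹ = 1/1035 = 0.000967.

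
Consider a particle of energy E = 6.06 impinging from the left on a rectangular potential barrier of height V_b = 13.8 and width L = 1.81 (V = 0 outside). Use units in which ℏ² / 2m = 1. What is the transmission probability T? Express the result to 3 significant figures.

Since E < V_b the interior solution is evanescent with decay constant κ = √(2m(V_b − E))/ℏ = 2.782.
κL = 5.036, sinh(κL) = 76.89.
The exact tunnelling result is T⁻¹ = 1 + V_b² sinh²(κL) / [4E(V_b − E)] = 6002, so T = 0.000167.

T = 0.000167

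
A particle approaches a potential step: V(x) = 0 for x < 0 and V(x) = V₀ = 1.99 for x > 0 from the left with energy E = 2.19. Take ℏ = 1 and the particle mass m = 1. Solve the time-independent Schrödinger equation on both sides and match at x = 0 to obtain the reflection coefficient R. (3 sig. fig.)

R = 0.287

On each side the TISE gives plane waves with k = √(2m(E − V))/ℏ: k₁ = √(2·1·2.19) = 2.093, k₂ = √(2·1·0.2) = 0.6325.
Continuity of ψ and ψ′ at the step yields the reflection amplitude r = (k₁ − k₂)/(k₁ + k₂) = 0.5359; thus R = |r|² = 0.2871, T = 0.7129.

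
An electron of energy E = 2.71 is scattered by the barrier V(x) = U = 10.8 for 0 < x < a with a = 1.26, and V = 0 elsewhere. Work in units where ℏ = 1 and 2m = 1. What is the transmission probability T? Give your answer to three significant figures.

Since E < U the interior solution is evanescent with decay constant κ = √(2m(U − E))/ℏ = 2.844.
κa = 3.584, sinh(κa) = 17.99.
Matching ψ, ψ′ at both faces gives T = [1 + U² sinh²(κa) / (4E(U − E))]⁻¹ = 1/431.5 = 0.00232.

T = 0.00232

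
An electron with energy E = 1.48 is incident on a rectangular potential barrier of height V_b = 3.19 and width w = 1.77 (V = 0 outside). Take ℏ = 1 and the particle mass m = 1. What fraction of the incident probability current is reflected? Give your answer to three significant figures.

R = 0.994

Since E < V_b the interior solution is evanescent with decay constant κ = √(2m(V_b − E))/ℏ = 1.849.
κw = 3.273, sinh(κw) = 13.18.
Matching ψ, ψ′ at both faces gives T = [1 + V_b² sinh²(κw) / (4E(V_b − E))]⁻¹ = 1/175.6 = 0.00569.
R = 1 − T = 0.994.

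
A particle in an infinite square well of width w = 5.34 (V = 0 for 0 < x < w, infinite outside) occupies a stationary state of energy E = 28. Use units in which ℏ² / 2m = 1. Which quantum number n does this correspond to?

n = 9

For an infinite well E_n = n²π²ℏ²/(2mw²), so n = (w/πℏ)√(2mE).
n = (5.34/π) × √(2 × 0.5 × 28) = 8.994 → n = 9.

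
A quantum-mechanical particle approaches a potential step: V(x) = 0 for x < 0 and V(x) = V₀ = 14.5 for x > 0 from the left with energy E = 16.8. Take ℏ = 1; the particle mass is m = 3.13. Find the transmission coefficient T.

On each side the TISE gives plane waves with k = √(2m(E − V))/ℏ: k₁ = √(2·3.13·16.8) = 10.26, k₂ = √(2·3.13·2.3) = 3.794.
Matching ψ and ψ′ at x = 0 gives r = (k₁ − k₂)/(k₁ + k₂), so R = r² = 0.2115 and T = 1 − R = 0.7885.

T = 0.789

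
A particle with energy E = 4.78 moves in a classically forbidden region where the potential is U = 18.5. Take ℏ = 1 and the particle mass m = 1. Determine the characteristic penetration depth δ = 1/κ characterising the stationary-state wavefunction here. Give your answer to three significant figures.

δ = 0.191

Since E < U the TISE in this region is ψ'' = κ²ψ with κ = √(2m(U − E))/ℏ.
κ = √(2 × 1 × 13.72) = 5.238. The penetration depth is δ = 1/κ = 0.191.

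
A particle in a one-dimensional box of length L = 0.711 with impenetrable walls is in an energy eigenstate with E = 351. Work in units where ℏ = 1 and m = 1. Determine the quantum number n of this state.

n = 6

From E_n = n²π²ℏ²/(2mL²) invert to n = √(2mL²E)/(πℏ).
n = (0.711/π) × √(2 × 1 × 351) = 5.996 → n = 6.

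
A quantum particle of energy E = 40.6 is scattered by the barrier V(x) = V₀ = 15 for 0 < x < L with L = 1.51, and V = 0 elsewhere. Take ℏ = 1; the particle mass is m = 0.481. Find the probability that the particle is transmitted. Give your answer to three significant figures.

Above the barrier the interior wavenumber is k₂ = √(2m(E − V₀))/ℏ = 4.963, giving phase k₂L = 7.493.
T = [1 + V₀² sin²(k₂L) / (4E(E − V₀))]⁻¹ = 1/1.047 = 0.955.

T = 0.955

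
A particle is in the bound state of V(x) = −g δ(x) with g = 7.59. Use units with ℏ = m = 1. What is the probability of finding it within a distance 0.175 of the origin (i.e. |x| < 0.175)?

The normalised bound state is ψ = √κ e^{−κ|x|} with κ = mg/ℏ² = 7.590.
P(|x| < d) = ∫_{−d}^{d} κ e^{−2κ|x|} dx = 1 − e^{−2κd} = 1 − e^{−2.657} = 0.9298.

P = 0.930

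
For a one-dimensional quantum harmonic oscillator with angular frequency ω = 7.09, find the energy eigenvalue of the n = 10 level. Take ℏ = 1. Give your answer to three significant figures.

E = 74.4

The oscillator eigenvalues are E_n = ℏω(n + ½), so E_10 = 7.09 × 10.5 = 74.45.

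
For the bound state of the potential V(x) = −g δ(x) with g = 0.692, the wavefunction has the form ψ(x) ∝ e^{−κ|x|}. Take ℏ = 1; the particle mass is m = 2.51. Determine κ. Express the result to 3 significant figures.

κ = 1.74

Integrate −(ℏ²/2m)ψ'' − gδ(x)ψ = Eψ from −ε to +ε: the ψ'' term gives ψ'(0⁺) − ψ'(0⁻) and the δ term gives −(2mg/ℏ²)ψ(0).
With ψ ∝ e^{−κ|x|} this yields −2κ = −2mg/ℏ², so κ = mg/ℏ² = 1.737.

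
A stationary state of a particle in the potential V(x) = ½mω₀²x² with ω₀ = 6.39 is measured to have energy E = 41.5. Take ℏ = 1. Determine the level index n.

n = 6

E_n = ℏω₀(n + ½) ⇒ n = E/(ℏω₀) − ½ = 41.5/6.39 − 0.5 = 5.995 → n = 6.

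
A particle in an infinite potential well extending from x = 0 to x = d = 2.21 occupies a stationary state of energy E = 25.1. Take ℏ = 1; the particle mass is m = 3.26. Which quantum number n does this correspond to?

n = 9

For an infinite well E_n = n²π²ℏ²/(2md²), so n = (d/πℏ)√(2mE).
n = (2.21/π) × √(2 × 3.26 × 25.1) = 8.999 → n = 9.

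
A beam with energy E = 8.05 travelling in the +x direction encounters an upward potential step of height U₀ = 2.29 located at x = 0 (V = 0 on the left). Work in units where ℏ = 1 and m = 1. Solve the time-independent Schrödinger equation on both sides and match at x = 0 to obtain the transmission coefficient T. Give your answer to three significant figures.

On each side the TISE gives plane waves with k = √(2m(E − V))/ℏ: k₁ = √(2·1·8.05) = 4.012, k₂ = √(2·1·5.76) = 3.394.
Continuity of ψ and ψ′ at the step yields the reflection amplitude r = (k₁ − k₂)/(k₁ + k₂) = 0.08349; thus R = |r|² = 0.006970, T = 0.9930.

T = 0.993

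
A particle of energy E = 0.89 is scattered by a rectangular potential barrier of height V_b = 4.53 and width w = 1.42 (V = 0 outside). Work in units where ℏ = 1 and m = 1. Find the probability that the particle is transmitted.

E < V_b: inside the barrier ψ ∝ e^{±κx} with κ = √(2m(V_b − E))/ℏ = 2.698.
κw = 3.831, sinh(κw) = 23.05.
The exact tunnelling result is T⁻¹ = 1 + V_b² sinh²(κw) / [4E(V_b − E)] = 842.5, so T = 0.00119.

T = 0.00119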